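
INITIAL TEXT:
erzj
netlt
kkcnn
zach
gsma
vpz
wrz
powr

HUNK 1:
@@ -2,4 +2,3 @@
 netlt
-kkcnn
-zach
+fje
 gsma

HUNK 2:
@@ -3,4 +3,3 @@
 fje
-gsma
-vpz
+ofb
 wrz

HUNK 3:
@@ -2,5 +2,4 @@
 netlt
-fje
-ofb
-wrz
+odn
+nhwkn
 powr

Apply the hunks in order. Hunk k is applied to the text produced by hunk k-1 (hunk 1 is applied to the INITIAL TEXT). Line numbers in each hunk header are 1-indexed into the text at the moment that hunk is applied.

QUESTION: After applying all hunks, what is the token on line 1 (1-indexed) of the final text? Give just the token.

Answer: erzj

Derivation:
Hunk 1: at line 2 remove [kkcnn,zach] add [fje] -> 7 lines: erzj netlt fje gsma vpz wrz powr
Hunk 2: at line 3 remove [gsma,vpz] add [ofb] -> 6 lines: erzj netlt fje ofb wrz powr
Hunk 3: at line 2 remove [fje,ofb,wrz] add [odn,nhwkn] -> 5 lines: erzj netlt odn nhwkn powr
Final line 1: erzj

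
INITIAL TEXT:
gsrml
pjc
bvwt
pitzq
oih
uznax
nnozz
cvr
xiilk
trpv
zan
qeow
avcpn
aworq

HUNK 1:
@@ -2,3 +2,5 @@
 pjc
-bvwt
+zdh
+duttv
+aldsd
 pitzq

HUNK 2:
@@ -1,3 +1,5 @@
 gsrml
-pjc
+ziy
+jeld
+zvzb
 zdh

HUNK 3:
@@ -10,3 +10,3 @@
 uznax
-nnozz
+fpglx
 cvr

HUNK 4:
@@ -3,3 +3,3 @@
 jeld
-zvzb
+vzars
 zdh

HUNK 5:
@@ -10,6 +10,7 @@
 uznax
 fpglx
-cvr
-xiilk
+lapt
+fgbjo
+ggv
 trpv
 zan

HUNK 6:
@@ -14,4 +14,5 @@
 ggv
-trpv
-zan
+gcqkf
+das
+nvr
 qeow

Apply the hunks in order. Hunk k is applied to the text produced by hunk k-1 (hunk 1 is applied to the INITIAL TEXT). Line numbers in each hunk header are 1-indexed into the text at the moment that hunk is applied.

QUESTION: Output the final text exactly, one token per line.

Answer: gsrml
ziy
jeld
vzars
zdh
duttv
aldsd
pitzq
oih
uznax
fpglx
lapt
fgbjo
ggv
gcqkf
das
nvr
qeow
avcpn
aworq

Derivation:
Hunk 1: at line 2 remove [bvwt] add [zdh,duttv,aldsd] -> 16 lines: gsrml pjc zdh duttv aldsd pitzq oih uznax nnozz cvr xiilk trpv zan qeow avcpn aworq
Hunk 2: at line 1 remove [pjc] add [ziy,jeld,zvzb] -> 18 lines: gsrml ziy jeld zvzb zdh duttv aldsd pitzq oih uznax nnozz cvr xiilk trpv zan qeow avcpn aworq
Hunk 3: at line 10 remove [nnozz] add [fpglx] -> 18 lines: gsrml ziy jeld zvzb zdh duttv aldsd pitzq oih uznax fpglx cvr xiilk trpv zan qeow avcpn aworq
Hunk 4: at line 3 remove [zvzb] add [vzars] -> 18 lines: gsrml ziy jeld vzars zdh duttv aldsd pitzq oih uznax fpglx cvr xiilk trpv zan qeow avcpn aworq
Hunk 5: at line 10 remove [cvr,xiilk] add [lapt,fgbjo,ggv] -> 19 lines: gsrml ziy jeld vzars zdh duttv aldsd pitzq oih uznax fpglx lapt fgbjo ggv trpv zan qeow avcpn aworq
Hunk 6: at line 14 remove [trpv,zan] add [gcqkf,das,nvr] -> 20 lines: gsrml ziy jeld vzars zdh duttv aldsd pitzq oih uznax fpglx lapt fgbjo ggv gcqkf das nvr qeow avcpn aworq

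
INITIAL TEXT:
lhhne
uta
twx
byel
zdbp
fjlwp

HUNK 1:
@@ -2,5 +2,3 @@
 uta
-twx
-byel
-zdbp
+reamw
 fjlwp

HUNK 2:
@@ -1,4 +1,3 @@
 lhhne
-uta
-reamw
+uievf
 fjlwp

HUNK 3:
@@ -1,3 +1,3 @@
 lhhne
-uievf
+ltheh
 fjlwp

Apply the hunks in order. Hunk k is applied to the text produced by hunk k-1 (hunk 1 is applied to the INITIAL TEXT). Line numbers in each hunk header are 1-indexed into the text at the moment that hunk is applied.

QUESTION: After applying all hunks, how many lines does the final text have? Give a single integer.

Hunk 1: at line 2 remove [twx,byel,zdbp] add [reamw] -> 4 lines: lhhne uta reamw fjlwp
Hunk 2: at line 1 remove [uta,reamw] add [uievf] -> 3 lines: lhhne uievf fjlwp
Hunk 3: at line 1 remove [uievf] add [ltheh] -> 3 lines: lhhne ltheh fjlwp
Final line count: 3

Answer: 3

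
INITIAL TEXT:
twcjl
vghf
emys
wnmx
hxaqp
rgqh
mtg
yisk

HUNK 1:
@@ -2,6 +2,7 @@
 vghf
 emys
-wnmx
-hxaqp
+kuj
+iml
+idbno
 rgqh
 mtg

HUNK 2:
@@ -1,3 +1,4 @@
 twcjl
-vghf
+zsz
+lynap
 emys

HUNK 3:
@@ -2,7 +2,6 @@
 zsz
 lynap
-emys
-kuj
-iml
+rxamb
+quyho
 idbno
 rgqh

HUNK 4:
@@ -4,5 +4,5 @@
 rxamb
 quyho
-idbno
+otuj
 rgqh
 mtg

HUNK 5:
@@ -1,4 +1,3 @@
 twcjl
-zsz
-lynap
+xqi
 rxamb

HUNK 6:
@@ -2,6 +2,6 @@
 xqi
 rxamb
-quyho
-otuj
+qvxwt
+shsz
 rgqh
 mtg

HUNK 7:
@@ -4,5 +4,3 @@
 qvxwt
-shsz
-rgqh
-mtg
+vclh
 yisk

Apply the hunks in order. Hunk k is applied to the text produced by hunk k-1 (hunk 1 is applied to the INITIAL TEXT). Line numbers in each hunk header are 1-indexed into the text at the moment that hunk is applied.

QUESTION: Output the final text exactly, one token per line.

Answer: twcjl
xqi
rxamb
qvxwt
vclh
yisk

Derivation:
Hunk 1: at line 2 remove [wnmx,hxaqp] add [kuj,iml,idbno] -> 9 lines: twcjl vghf emys kuj iml idbno rgqh mtg yisk
Hunk 2: at line 1 remove [vghf] add [zsz,lynap] -> 10 lines: twcjl zsz lynap emys kuj iml idbno rgqh mtg yisk
Hunk 3: at line 2 remove [emys,kuj,iml] add [rxamb,quyho] -> 9 lines: twcjl zsz lynap rxamb quyho idbno rgqh mtg yisk
Hunk 4: at line 4 remove [idbno] add [otuj] -> 9 lines: twcjl zsz lynap rxamb quyho otuj rgqh mtg yisk
Hunk 5: at line 1 remove [zsz,lynap] add [xqi] -> 8 lines: twcjl xqi rxamb quyho otuj rgqh mtg yisk
Hunk 6: at line 2 remove [quyho,otuj] add [qvxwt,shsz] -> 8 lines: twcjl xqi rxamb qvxwt shsz rgqh mtg yisk
Hunk 7: at line 4 remove [shsz,rgqh,mtg] add [vclh] -> 6 lines: twcjl xqi rxamb qvxwt vclh yisk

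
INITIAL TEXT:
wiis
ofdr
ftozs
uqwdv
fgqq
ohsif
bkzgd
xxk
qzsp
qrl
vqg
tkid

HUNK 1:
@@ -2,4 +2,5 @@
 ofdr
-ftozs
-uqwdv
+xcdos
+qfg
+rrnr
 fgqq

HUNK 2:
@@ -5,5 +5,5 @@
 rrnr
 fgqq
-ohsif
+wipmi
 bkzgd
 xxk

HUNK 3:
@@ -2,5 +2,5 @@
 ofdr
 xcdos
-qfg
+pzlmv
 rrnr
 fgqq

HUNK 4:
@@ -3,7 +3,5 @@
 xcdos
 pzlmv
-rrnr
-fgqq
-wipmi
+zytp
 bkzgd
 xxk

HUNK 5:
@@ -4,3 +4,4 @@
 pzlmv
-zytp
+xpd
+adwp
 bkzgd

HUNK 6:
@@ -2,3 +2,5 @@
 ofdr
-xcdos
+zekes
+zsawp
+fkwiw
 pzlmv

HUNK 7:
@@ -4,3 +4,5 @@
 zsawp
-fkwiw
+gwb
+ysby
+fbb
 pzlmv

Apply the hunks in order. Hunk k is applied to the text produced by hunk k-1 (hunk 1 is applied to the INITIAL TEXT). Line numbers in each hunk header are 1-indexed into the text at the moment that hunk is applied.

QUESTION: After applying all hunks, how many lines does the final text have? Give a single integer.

Answer: 16

Derivation:
Hunk 1: at line 2 remove [ftozs,uqwdv] add [xcdos,qfg,rrnr] -> 13 lines: wiis ofdr xcdos qfg rrnr fgqq ohsif bkzgd xxk qzsp qrl vqg tkid
Hunk 2: at line 5 remove [ohsif] add [wipmi] -> 13 lines: wiis ofdr xcdos qfg rrnr fgqq wipmi bkzgd xxk qzsp qrl vqg tkid
Hunk 3: at line 2 remove [qfg] add [pzlmv] -> 13 lines: wiis ofdr xcdos pzlmv rrnr fgqq wipmi bkzgd xxk qzsp qrl vqg tkid
Hunk 4: at line 3 remove [rrnr,fgqq,wipmi] add [zytp] -> 11 lines: wiis ofdr xcdos pzlmv zytp bkzgd xxk qzsp qrl vqg tkid
Hunk 5: at line 4 remove [zytp] add [xpd,adwp] -> 12 lines: wiis ofdr xcdos pzlmv xpd adwp bkzgd xxk qzsp qrl vqg tkid
Hunk 6: at line 2 remove [xcdos] add [zekes,zsawp,fkwiw] -> 14 lines: wiis ofdr zekes zsawp fkwiw pzlmv xpd adwp bkzgd xxk qzsp qrl vqg tkid
Hunk 7: at line 4 remove [fkwiw] add [gwb,ysby,fbb] -> 16 lines: wiis ofdr zekes zsawp gwb ysby fbb pzlmv xpd adwp bkzgd xxk qzsp qrl vqg tkid
Final line count: 16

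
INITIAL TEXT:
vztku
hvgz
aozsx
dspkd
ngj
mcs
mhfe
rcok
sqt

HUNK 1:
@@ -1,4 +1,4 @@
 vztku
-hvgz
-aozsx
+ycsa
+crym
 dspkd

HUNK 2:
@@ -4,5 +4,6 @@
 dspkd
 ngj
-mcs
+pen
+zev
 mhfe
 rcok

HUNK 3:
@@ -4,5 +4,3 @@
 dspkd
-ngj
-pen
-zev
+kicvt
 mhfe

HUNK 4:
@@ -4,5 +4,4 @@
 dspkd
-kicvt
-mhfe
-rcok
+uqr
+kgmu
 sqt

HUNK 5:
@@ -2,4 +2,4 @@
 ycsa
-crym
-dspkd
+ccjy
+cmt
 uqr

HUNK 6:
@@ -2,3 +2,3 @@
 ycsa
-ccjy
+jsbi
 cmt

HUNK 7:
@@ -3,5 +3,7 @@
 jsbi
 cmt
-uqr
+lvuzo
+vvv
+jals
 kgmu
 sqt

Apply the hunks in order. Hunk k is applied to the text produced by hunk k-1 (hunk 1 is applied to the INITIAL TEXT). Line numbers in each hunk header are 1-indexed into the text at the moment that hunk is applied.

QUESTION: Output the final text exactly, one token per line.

Answer: vztku
ycsa
jsbi
cmt
lvuzo
vvv
jals
kgmu
sqt

Derivation:
Hunk 1: at line 1 remove [hvgz,aozsx] add [ycsa,crym] -> 9 lines: vztku ycsa crym dspkd ngj mcs mhfe rcok sqt
Hunk 2: at line 4 remove [mcs] add [pen,zev] -> 10 lines: vztku ycsa crym dspkd ngj pen zev mhfe rcok sqt
Hunk 3: at line 4 remove [ngj,pen,zev] add [kicvt] -> 8 lines: vztku ycsa crym dspkd kicvt mhfe rcok sqt
Hunk 4: at line 4 remove [kicvt,mhfe,rcok] add [uqr,kgmu] -> 7 lines: vztku ycsa crym dspkd uqr kgmu sqt
Hunk 5: at line 2 remove [crym,dspkd] add [ccjy,cmt] -> 7 lines: vztku ycsa ccjy cmt uqr kgmu sqt
Hunk 6: at line 2 remove [ccjy] add [jsbi] -> 7 lines: vztku ycsa jsbi cmt uqr kgmu sqt
Hunk 7: at line 3 remove [uqr] add [lvuzo,vvv,jals] -> 9 lines: vztku ycsa jsbi cmt lvuzo vvv jals kgmu sqt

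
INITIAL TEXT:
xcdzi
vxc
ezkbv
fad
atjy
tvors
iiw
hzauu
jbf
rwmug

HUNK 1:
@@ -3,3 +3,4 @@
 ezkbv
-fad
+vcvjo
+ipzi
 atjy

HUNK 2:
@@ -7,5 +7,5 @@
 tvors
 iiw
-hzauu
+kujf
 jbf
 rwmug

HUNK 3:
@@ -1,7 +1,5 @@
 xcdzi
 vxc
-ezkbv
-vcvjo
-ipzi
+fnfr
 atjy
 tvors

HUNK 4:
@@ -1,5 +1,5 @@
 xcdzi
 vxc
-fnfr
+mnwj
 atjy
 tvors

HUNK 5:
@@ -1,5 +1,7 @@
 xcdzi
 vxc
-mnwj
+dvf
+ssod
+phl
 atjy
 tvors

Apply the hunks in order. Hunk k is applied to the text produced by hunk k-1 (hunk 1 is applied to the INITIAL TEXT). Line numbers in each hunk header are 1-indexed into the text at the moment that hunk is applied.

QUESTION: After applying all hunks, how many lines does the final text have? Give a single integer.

Answer: 11

Derivation:
Hunk 1: at line 3 remove [fad] add [vcvjo,ipzi] -> 11 lines: xcdzi vxc ezkbv vcvjo ipzi atjy tvors iiw hzauu jbf rwmug
Hunk 2: at line 7 remove [hzauu] add [kujf] -> 11 lines: xcdzi vxc ezkbv vcvjo ipzi atjy tvors iiw kujf jbf rwmug
Hunk 3: at line 1 remove [ezkbv,vcvjo,ipzi] add [fnfr] -> 9 lines: xcdzi vxc fnfr atjy tvors iiw kujf jbf rwmug
Hunk 4: at line 1 remove [fnfr] add [mnwj] -> 9 lines: xcdzi vxc mnwj atjy tvors iiw kujf jbf rwmug
Hunk 5: at line 1 remove [mnwj] add [dvf,ssod,phl] -> 11 lines: xcdzi vxc dvf ssod phl atjy tvors iiw kujf jbf rwmug
Final line count: 11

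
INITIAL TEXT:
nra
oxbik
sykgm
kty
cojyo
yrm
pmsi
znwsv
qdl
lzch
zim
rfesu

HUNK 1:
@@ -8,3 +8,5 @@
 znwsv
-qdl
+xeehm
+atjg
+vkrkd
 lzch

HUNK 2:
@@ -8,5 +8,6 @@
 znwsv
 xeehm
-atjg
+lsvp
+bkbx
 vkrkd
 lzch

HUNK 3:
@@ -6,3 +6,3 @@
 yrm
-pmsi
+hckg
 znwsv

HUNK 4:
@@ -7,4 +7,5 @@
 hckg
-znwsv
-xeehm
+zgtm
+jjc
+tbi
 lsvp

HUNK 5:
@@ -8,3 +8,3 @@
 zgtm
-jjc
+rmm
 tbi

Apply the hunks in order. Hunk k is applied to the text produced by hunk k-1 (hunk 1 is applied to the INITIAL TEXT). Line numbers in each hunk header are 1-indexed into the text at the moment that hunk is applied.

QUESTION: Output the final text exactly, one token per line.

Answer: nra
oxbik
sykgm
kty
cojyo
yrm
hckg
zgtm
rmm
tbi
lsvp
bkbx
vkrkd
lzch
zim
rfesu

Derivation:
Hunk 1: at line 8 remove [qdl] add [xeehm,atjg,vkrkd] -> 14 lines: nra oxbik sykgm kty cojyo yrm pmsi znwsv xeehm atjg vkrkd lzch zim rfesu
Hunk 2: at line 8 remove [atjg] add [lsvp,bkbx] -> 15 lines: nra oxbik sykgm kty cojyo yrm pmsi znwsv xeehm lsvp bkbx vkrkd lzch zim rfesu
Hunk 3: at line 6 remove [pmsi] add [hckg] -> 15 lines: nra oxbik sykgm kty cojyo yrm hckg znwsv xeehm lsvp bkbx vkrkd lzch zim rfesu
Hunk 4: at line 7 remove [znwsv,xeehm] add [zgtm,jjc,tbi] -> 16 lines: nra oxbik sykgm kty cojyo yrm hckg zgtm jjc tbi lsvp bkbx vkrkd lzch zim rfesu
Hunk 5: at line 8 remove [jjc] add [rmm] -> 16 lines: nra oxbik sykgm kty cojyo yrm hckg zgtm rmm tbi lsvp bkbx vkrkd lzch zim rfesu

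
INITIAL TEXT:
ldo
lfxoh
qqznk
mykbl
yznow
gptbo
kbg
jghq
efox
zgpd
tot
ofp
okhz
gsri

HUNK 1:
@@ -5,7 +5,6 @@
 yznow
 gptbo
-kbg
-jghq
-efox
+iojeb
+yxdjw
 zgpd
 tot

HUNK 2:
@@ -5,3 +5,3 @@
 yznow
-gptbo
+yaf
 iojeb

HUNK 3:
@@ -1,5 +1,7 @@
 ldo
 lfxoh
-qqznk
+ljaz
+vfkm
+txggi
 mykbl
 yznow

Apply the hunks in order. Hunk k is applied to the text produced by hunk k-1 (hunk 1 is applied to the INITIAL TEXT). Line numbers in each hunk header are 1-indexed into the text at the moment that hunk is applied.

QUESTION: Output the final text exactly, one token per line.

Answer: ldo
lfxoh
ljaz
vfkm
txggi
mykbl
yznow
yaf
iojeb
yxdjw
zgpd
tot
ofp
okhz
gsri

Derivation:
Hunk 1: at line 5 remove [kbg,jghq,efox] add [iojeb,yxdjw] -> 13 lines: ldo lfxoh qqznk mykbl yznow gptbo iojeb yxdjw zgpd tot ofp okhz gsri
Hunk 2: at line 5 remove [gptbo] add [yaf] -> 13 lines: ldo lfxoh qqznk mykbl yznow yaf iojeb yxdjw zgpd tot ofp okhz gsri
Hunk 3: at line 1 remove [qqznk] add [ljaz,vfkm,txggi] -> 15 lines: ldo lfxoh ljaz vfkm txggi mykbl yznow yaf iojeb yxdjw zgpd tot ofp okhz gsri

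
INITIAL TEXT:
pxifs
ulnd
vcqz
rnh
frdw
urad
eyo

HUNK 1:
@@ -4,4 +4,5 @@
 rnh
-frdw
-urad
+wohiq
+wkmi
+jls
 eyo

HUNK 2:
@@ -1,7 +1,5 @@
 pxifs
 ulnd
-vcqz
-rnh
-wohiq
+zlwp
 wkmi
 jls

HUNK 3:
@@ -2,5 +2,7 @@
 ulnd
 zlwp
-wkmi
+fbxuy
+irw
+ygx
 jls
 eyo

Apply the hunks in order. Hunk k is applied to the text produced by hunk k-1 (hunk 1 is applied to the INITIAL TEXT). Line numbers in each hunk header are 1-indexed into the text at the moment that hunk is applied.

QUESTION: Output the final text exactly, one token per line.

Answer: pxifs
ulnd
zlwp
fbxuy
irw
ygx
jls
eyo

Derivation:
Hunk 1: at line 4 remove [frdw,urad] add [wohiq,wkmi,jls] -> 8 lines: pxifs ulnd vcqz rnh wohiq wkmi jls eyo
Hunk 2: at line 1 remove [vcqz,rnh,wohiq] add [zlwp] -> 6 lines: pxifs ulnd zlwp wkmi jls eyo
Hunk 3: at line 2 remove [wkmi] add [fbxuy,irw,ygx] -> 8 lines: pxifs ulnd zlwp fbxuy irw ygx jls eyo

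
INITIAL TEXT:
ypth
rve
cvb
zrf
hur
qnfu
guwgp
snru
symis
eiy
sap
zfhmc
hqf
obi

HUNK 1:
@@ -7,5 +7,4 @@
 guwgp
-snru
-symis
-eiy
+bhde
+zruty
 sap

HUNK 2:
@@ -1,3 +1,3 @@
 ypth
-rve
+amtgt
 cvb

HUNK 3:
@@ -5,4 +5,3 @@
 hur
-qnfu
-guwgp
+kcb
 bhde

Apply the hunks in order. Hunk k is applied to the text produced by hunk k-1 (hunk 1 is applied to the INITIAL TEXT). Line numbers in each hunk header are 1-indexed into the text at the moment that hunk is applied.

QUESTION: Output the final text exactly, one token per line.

Hunk 1: at line 7 remove [snru,symis,eiy] add [bhde,zruty] -> 13 lines: ypth rve cvb zrf hur qnfu guwgp bhde zruty sap zfhmc hqf obi
Hunk 2: at line 1 remove [rve] add [amtgt] -> 13 lines: ypth amtgt cvb zrf hur qnfu guwgp bhde zruty sap zfhmc hqf obi
Hunk 3: at line 5 remove [qnfu,guwgp] add [kcb] -> 12 lines: ypth amtgt cvb zrf hur kcb bhde zruty sap zfhmc hqf obi

Answer: ypth
amtgt
cvb
zrf
hur
kcb
bhde
zruty
sap
zfhmc
hqf
obi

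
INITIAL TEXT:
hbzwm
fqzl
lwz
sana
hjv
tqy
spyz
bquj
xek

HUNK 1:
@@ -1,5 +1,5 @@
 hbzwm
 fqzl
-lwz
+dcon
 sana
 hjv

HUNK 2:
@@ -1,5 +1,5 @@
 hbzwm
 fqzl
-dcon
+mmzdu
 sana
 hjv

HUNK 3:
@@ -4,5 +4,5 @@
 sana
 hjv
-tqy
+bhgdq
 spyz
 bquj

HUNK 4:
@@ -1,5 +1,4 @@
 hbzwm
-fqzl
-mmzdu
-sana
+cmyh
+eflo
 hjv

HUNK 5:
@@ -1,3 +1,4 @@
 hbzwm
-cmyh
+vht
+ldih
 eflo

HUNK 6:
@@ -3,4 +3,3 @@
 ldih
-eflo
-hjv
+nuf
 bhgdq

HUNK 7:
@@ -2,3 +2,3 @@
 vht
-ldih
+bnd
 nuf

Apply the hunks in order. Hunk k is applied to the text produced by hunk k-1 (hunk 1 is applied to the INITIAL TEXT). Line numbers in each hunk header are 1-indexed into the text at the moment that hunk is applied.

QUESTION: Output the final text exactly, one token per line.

Hunk 1: at line 1 remove [lwz] add [dcon] -> 9 lines: hbzwm fqzl dcon sana hjv tqy spyz bquj xek
Hunk 2: at line 1 remove [dcon] add [mmzdu] -> 9 lines: hbzwm fqzl mmzdu sana hjv tqy spyz bquj xek
Hunk 3: at line 4 remove [tqy] add [bhgdq] -> 9 lines: hbzwm fqzl mmzdu sana hjv bhgdq spyz bquj xek
Hunk 4: at line 1 remove [fqzl,mmzdu,sana] add [cmyh,eflo] -> 8 lines: hbzwm cmyh eflo hjv bhgdq spyz bquj xek
Hunk 5: at line 1 remove [cmyh] add [vht,ldih] -> 9 lines: hbzwm vht ldih eflo hjv bhgdq spyz bquj xek
Hunk 6: at line 3 remove [eflo,hjv] add [nuf] -> 8 lines: hbzwm vht ldih nuf bhgdq spyz bquj xek
Hunk 7: at line 2 remove [ldih] add [bnd] -> 8 lines: hbzwm vht bnd nuf bhgdq spyz bquj xek

Answer: hbzwm
vht
bnd
nuf
bhgdq
spyz
bquj
xek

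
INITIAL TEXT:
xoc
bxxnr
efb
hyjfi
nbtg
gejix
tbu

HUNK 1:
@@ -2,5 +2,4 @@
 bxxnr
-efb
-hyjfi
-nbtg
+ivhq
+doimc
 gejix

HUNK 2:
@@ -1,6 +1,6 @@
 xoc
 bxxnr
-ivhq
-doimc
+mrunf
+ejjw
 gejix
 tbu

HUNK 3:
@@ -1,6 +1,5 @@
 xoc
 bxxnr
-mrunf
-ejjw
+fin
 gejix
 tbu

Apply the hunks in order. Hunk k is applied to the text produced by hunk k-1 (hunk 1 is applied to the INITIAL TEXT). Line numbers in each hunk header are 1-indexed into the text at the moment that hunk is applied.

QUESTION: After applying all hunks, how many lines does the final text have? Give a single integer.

Hunk 1: at line 2 remove [efb,hyjfi,nbtg] add [ivhq,doimc] -> 6 lines: xoc bxxnr ivhq doimc gejix tbu
Hunk 2: at line 1 remove [ivhq,doimc] add [mrunf,ejjw] -> 6 lines: xoc bxxnr mrunf ejjw gejix tbu
Hunk 3: at line 1 remove [mrunf,ejjw] add [fin] -> 5 lines: xoc bxxnr fin gejix tbu
Final line count: 5

Answer: 5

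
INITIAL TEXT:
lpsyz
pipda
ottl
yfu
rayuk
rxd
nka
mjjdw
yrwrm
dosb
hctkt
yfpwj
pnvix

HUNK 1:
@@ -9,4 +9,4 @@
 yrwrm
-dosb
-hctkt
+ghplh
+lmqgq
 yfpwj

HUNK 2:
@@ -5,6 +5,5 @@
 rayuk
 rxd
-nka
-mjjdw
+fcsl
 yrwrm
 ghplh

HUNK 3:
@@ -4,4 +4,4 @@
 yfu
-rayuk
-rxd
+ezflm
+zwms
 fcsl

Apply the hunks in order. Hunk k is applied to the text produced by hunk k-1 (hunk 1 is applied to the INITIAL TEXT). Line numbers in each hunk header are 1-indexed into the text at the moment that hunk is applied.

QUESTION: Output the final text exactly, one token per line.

Answer: lpsyz
pipda
ottl
yfu
ezflm
zwms
fcsl
yrwrm
ghplh
lmqgq
yfpwj
pnvix

Derivation:
Hunk 1: at line 9 remove [dosb,hctkt] add [ghplh,lmqgq] -> 13 lines: lpsyz pipda ottl yfu rayuk rxd nka mjjdw yrwrm ghplh lmqgq yfpwj pnvix
Hunk 2: at line 5 remove [nka,mjjdw] add [fcsl] -> 12 lines: lpsyz pipda ottl yfu rayuk rxd fcsl yrwrm ghplh lmqgq yfpwj pnvix
Hunk 3: at line 4 remove [rayuk,rxd] add [ezflm,zwms] -> 12 lines: lpsyz pipda ottl yfu ezflm zwms fcsl yrwrm ghplh lmqgq yfpwj pnvix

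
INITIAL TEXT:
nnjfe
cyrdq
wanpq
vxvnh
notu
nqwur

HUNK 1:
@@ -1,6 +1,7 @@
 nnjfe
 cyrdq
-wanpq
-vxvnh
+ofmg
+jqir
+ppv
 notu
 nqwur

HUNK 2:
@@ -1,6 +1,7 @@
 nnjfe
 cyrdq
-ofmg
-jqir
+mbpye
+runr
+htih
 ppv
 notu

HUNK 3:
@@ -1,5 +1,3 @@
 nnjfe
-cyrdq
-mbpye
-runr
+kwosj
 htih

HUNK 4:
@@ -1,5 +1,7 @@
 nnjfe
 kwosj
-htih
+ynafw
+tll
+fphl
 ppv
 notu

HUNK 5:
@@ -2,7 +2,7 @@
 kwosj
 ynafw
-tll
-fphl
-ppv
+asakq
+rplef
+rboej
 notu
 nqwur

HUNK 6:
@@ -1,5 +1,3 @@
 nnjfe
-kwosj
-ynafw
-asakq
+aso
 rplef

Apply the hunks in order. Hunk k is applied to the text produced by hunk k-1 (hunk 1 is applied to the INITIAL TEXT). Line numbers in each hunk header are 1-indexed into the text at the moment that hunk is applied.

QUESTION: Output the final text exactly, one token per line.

Hunk 1: at line 1 remove [wanpq,vxvnh] add [ofmg,jqir,ppv] -> 7 lines: nnjfe cyrdq ofmg jqir ppv notu nqwur
Hunk 2: at line 1 remove [ofmg,jqir] add [mbpye,runr,htih] -> 8 lines: nnjfe cyrdq mbpye runr htih ppv notu nqwur
Hunk 3: at line 1 remove [cyrdq,mbpye,runr] add [kwosj] -> 6 lines: nnjfe kwosj htih ppv notu nqwur
Hunk 4: at line 1 remove [htih] add [ynafw,tll,fphl] -> 8 lines: nnjfe kwosj ynafw tll fphl ppv notu nqwur
Hunk 5: at line 2 remove [tll,fphl,ppv] add [asakq,rplef,rboej] -> 8 lines: nnjfe kwosj ynafw asakq rplef rboej notu nqwur
Hunk 6: at line 1 remove [kwosj,ynafw,asakq] add [aso] -> 6 lines: nnjfe aso rplef rboej notu nqwur

Answer: nnjfe
aso
rplef
rboej
notu
nqwur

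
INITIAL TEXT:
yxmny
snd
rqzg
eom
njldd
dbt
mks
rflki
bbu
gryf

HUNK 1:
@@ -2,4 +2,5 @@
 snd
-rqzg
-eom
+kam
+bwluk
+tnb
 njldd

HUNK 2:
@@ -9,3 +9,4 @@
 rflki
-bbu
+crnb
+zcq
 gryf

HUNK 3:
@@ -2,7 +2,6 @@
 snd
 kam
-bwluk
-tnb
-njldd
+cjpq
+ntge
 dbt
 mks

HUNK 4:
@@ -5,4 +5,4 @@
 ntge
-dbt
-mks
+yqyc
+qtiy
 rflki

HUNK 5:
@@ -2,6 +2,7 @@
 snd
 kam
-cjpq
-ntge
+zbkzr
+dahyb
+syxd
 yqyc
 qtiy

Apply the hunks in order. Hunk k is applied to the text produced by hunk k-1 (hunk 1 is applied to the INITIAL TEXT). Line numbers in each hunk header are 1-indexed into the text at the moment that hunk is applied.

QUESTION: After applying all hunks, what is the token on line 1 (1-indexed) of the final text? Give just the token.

Hunk 1: at line 2 remove [rqzg,eom] add [kam,bwluk,tnb] -> 11 lines: yxmny snd kam bwluk tnb njldd dbt mks rflki bbu gryf
Hunk 2: at line 9 remove [bbu] add [crnb,zcq] -> 12 lines: yxmny snd kam bwluk tnb njldd dbt mks rflki crnb zcq gryf
Hunk 3: at line 2 remove [bwluk,tnb,njldd] add [cjpq,ntge] -> 11 lines: yxmny snd kam cjpq ntge dbt mks rflki crnb zcq gryf
Hunk 4: at line 5 remove [dbt,mks] add [yqyc,qtiy] -> 11 lines: yxmny snd kam cjpq ntge yqyc qtiy rflki crnb zcq gryf
Hunk 5: at line 2 remove [cjpq,ntge] add [zbkzr,dahyb,syxd] -> 12 lines: yxmny snd kam zbkzr dahyb syxd yqyc qtiy rflki crnb zcq gryf
Final line 1: yxmny

Answer: yxmny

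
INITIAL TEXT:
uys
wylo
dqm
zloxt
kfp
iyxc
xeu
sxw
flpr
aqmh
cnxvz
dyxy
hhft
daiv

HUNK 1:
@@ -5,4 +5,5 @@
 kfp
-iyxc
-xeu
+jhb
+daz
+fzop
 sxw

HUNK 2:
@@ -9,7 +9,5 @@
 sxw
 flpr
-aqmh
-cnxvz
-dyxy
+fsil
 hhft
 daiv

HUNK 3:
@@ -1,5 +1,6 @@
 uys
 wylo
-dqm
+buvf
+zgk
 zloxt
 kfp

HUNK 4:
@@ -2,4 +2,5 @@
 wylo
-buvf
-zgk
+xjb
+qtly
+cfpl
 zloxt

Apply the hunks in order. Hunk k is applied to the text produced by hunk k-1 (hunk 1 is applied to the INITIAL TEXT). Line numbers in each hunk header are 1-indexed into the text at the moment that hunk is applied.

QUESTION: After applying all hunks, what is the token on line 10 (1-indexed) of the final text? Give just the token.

Answer: fzop

Derivation:
Hunk 1: at line 5 remove [iyxc,xeu] add [jhb,daz,fzop] -> 15 lines: uys wylo dqm zloxt kfp jhb daz fzop sxw flpr aqmh cnxvz dyxy hhft daiv
Hunk 2: at line 9 remove [aqmh,cnxvz,dyxy] add [fsil] -> 13 lines: uys wylo dqm zloxt kfp jhb daz fzop sxw flpr fsil hhft daiv
Hunk 3: at line 1 remove [dqm] add [buvf,zgk] -> 14 lines: uys wylo buvf zgk zloxt kfp jhb daz fzop sxw flpr fsil hhft daiv
Hunk 4: at line 2 remove [buvf,zgk] add [xjb,qtly,cfpl] -> 15 lines: uys wylo xjb qtly cfpl zloxt kfp jhb daz fzop sxw flpr fsil hhft daiv
Final line 10: fzop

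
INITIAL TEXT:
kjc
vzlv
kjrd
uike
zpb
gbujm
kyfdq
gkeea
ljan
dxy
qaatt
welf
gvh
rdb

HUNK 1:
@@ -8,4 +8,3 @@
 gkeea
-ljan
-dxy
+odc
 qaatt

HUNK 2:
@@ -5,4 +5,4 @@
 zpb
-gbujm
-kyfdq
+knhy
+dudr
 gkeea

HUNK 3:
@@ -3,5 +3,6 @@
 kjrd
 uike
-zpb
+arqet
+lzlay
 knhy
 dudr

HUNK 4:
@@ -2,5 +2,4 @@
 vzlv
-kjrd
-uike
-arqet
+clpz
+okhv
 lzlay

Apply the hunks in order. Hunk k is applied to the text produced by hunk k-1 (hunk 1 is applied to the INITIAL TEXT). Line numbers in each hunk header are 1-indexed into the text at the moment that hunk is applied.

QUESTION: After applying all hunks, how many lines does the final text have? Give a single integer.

Hunk 1: at line 8 remove [ljan,dxy] add [odc] -> 13 lines: kjc vzlv kjrd uike zpb gbujm kyfdq gkeea odc qaatt welf gvh rdb
Hunk 2: at line 5 remove [gbujm,kyfdq] add [knhy,dudr] -> 13 lines: kjc vzlv kjrd uike zpb knhy dudr gkeea odc qaatt welf gvh rdb
Hunk 3: at line 3 remove [zpb] add [arqet,lzlay] -> 14 lines: kjc vzlv kjrd uike arqet lzlay knhy dudr gkeea odc qaatt welf gvh rdb
Hunk 4: at line 2 remove [kjrd,uike,arqet] add [clpz,okhv] -> 13 lines: kjc vzlv clpz okhv lzlay knhy dudr gkeea odc qaatt welf gvh rdb
Final line count: 13

Answer: 13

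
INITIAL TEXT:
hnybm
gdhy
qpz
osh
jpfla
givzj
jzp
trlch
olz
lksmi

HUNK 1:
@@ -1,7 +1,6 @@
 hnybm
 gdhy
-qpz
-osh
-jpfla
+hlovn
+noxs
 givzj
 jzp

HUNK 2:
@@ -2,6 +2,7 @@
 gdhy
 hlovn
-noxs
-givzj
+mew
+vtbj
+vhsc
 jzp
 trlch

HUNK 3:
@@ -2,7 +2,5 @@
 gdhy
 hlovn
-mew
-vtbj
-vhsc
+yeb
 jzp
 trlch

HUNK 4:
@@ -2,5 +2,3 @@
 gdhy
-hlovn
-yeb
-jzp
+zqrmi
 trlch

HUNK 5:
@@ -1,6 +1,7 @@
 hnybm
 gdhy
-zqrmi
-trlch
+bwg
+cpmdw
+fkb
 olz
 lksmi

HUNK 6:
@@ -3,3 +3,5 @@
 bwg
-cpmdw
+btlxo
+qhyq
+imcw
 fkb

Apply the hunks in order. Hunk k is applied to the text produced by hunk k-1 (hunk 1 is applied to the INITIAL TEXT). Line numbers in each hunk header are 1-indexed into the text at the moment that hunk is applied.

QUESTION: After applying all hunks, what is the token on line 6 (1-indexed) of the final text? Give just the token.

Answer: imcw

Derivation:
Hunk 1: at line 1 remove [qpz,osh,jpfla] add [hlovn,noxs] -> 9 lines: hnybm gdhy hlovn noxs givzj jzp trlch olz lksmi
Hunk 2: at line 2 remove [noxs,givzj] add [mew,vtbj,vhsc] -> 10 lines: hnybm gdhy hlovn mew vtbj vhsc jzp trlch olz lksmi
Hunk 3: at line 2 remove [mew,vtbj,vhsc] add [yeb] -> 8 lines: hnybm gdhy hlovn yeb jzp trlch olz lksmi
Hunk 4: at line 2 remove [hlovn,yeb,jzp] add [zqrmi] -> 6 lines: hnybm gdhy zqrmi trlch olz lksmi
Hunk 5: at line 1 remove [zqrmi,trlch] add [bwg,cpmdw,fkb] -> 7 lines: hnybm gdhy bwg cpmdw fkb olz lksmi
Hunk 6: at line 3 remove [cpmdw] add [btlxo,qhyq,imcw] -> 9 lines: hnybm gdhy bwg btlxo qhyq imcw fkb olz lksmi
Final line 6: imcw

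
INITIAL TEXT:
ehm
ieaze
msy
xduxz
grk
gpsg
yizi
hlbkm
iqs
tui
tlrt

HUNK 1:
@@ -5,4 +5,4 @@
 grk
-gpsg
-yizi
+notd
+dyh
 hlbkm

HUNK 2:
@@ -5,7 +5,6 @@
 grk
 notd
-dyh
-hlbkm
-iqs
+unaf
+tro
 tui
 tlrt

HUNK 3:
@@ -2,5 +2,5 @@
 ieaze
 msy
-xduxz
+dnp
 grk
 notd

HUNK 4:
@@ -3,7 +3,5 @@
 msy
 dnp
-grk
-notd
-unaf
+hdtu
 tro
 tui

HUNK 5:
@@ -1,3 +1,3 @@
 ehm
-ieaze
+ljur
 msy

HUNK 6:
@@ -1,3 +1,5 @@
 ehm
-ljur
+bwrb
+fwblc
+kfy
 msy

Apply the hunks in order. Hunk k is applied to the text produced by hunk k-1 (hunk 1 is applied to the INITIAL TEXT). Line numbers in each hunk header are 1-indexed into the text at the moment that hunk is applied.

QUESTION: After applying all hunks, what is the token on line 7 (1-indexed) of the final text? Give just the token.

Hunk 1: at line 5 remove [gpsg,yizi] add [notd,dyh] -> 11 lines: ehm ieaze msy xduxz grk notd dyh hlbkm iqs tui tlrt
Hunk 2: at line 5 remove [dyh,hlbkm,iqs] add [unaf,tro] -> 10 lines: ehm ieaze msy xduxz grk notd unaf tro tui tlrt
Hunk 3: at line 2 remove [xduxz] add [dnp] -> 10 lines: ehm ieaze msy dnp grk notd unaf tro tui tlrt
Hunk 4: at line 3 remove [grk,notd,unaf] add [hdtu] -> 8 lines: ehm ieaze msy dnp hdtu tro tui tlrt
Hunk 5: at line 1 remove [ieaze] add [ljur] -> 8 lines: ehm ljur msy dnp hdtu tro tui tlrt
Hunk 6: at line 1 remove [ljur] add [bwrb,fwblc,kfy] -> 10 lines: ehm bwrb fwblc kfy msy dnp hdtu tro tui tlrt
Final line 7: hdtu

Answer: hdtu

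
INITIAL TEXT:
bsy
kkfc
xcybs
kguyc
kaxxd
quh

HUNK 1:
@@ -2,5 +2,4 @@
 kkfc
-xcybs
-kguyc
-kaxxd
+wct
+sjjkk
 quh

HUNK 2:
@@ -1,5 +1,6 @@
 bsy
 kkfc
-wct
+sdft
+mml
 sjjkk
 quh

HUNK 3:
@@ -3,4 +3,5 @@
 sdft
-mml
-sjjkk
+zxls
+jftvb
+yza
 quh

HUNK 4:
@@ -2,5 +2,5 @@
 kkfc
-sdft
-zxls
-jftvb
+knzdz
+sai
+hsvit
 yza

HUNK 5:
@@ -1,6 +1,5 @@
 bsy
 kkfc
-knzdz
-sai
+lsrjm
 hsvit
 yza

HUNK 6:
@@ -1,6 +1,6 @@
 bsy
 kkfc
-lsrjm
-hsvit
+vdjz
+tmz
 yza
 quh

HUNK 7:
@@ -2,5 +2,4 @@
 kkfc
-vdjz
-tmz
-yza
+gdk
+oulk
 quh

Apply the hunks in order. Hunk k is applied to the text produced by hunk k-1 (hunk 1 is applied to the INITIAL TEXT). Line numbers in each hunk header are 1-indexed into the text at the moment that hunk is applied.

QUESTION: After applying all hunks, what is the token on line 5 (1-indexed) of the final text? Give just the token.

Hunk 1: at line 2 remove [xcybs,kguyc,kaxxd] add [wct,sjjkk] -> 5 lines: bsy kkfc wct sjjkk quh
Hunk 2: at line 1 remove [wct] add [sdft,mml] -> 6 lines: bsy kkfc sdft mml sjjkk quh
Hunk 3: at line 3 remove [mml,sjjkk] add [zxls,jftvb,yza] -> 7 lines: bsy kkfc sdft zxls jftvb yza quh
Hunk 4: at line 2 remove [sdft,zxls,jftvb] add [knzdz,sai,hsvit] -> 7 lines: bsy kkfc knzdz sai hsvit yza quh
Hunk 5: at line 1 remove [knzdz,sai] add [lsrjm] -> 6 lines: bsy kkfc lsrjm hsvit yza quh
Hunk 6: at line 1 remove [lsrjm,hsvit] add [vdjz,tmz] -> 6 lines: bsy kkfc vdjz tmz yza quh
Hunk 7: at line 2 remove [vdjz,tmz,yza] add [gdk,oulk] -> 5 lines: bsy kkfc gdk oulk quh
Final line 5: quh

Answer: quh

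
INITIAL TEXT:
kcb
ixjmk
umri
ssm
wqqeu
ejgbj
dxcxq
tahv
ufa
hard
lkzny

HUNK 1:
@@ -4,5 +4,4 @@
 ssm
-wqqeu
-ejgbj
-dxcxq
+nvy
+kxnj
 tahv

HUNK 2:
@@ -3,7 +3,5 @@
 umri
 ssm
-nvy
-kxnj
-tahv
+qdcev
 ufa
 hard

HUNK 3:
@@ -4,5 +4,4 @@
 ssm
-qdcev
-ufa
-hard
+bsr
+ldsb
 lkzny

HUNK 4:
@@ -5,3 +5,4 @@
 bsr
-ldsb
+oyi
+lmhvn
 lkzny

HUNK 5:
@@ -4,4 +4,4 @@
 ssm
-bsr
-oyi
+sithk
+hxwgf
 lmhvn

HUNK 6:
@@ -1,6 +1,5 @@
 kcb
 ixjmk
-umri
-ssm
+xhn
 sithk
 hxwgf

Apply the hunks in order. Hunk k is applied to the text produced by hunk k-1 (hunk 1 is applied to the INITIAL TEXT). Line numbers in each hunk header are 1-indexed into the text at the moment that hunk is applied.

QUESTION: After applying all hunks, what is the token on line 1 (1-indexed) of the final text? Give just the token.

Answer: kcb

Derivation:
Hunk 1: at line 4 remove [wqqeu,ejgbj,dxcxq] add [nvy,kxnj] -> 10 lines: kcb ixjmk umri ssm nvy kxnj tahv ufa hard lkzny
Hunk 2: at line 3 remove [nvy,kxnj,tahv] add [qdcev] -> 8 lines: kcb ixjmk umri ssm qdcev ufa hard lkzny
Hunk 3: at line 4 remove [qdcev,ufa,hard] add [bsr,ldsb] -> 7 lines: kcb ixjmk umri ssm bsr ldsb lkzny
Hunk 4: at line 5 remove [ldsb] add [oyi,lmhvn] -> 8 lines: kcb ixjmk umri ssm bsr oyi lmhvn lkzny
Hunk 5: at line 4 remove [bsr,oyi] add [sithk,hxwgf] -> 8 lines: kcb ixjmk umri ssm sithk hxwgf lmhvn lkzny
Hunk 6: at line 1 remove [umri,ssm] add [xhn] -> 7 lines: kcb ixjmk xhn sithk hxwgf lmhvn lkzny
Final line 1: kcb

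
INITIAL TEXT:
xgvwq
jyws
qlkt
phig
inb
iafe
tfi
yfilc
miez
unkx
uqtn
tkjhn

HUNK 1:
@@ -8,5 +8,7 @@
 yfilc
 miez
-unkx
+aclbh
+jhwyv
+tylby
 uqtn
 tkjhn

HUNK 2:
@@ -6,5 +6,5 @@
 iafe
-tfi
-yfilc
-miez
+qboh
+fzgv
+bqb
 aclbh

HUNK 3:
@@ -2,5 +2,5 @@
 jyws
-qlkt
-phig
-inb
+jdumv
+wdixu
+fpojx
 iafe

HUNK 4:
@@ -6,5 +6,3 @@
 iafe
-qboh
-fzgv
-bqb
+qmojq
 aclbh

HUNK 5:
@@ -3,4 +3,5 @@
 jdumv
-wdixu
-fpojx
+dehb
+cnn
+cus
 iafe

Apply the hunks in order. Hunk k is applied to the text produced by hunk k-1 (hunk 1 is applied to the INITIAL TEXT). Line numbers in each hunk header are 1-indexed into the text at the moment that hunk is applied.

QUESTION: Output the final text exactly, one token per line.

Hunk 1: at line 8 remove [unkx] add [aclbh,jhwyv,tylby] -> 14 lines: xgvwq jyws qlkt phig inb iafe tfi yfilc miez aclbh jhwyv tylby uqtn tkjhn
Hunk 2: at line 6 remove [tfi,yfilc,miez] add [qboh,fzgv,bqb] -> 14 lines: xgvwq jyws qlkt phig inb iafe qboh fzgv bqb aclbh jhwyv tylby uqtn tkjhn
Hunk 3: at line 2 remove [qlkt,phig,inb] add [jdumv,wdixu,fpojx] -> 14 lines: xgvwq jyws jdumv wdixu fpojx iafe qboh fzgv bqb aclbh jhwyv tylby uqtn tkjhn
Hunk 4: at line 6 remove [qboh,fzgv,bqb] add [qmojq] -> 12 lines: xgvwq jyws jdumv wdixu fpojx iafe qmojq aclbh jhwyv tylby uqtn tkjhn
Hunk 5: at line 3 remove [wdixu,fpojx] add [dehb,cnn,cus] -> 13 lines: xgvwq jyws jdumv dehb cnn cus iafe qmojq aclbh jhwyv tylby uqtn tkjhn

Answer: xgvwq
jyws
jdumv
dehb
cnn
cus
iafe
qmojq
aclbh
jhwyv
tylby
uqtn
tkjhn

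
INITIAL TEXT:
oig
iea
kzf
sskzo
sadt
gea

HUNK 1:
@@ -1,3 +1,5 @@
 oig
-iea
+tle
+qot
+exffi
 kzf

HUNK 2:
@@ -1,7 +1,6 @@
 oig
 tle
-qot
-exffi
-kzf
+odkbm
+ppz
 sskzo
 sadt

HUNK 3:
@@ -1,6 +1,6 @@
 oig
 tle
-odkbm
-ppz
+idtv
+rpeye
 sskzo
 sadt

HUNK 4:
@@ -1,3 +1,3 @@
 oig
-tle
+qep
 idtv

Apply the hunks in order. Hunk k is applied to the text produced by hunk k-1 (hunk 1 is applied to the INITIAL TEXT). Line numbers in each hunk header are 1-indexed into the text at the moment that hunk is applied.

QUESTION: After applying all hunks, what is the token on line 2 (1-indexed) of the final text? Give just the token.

Answer: qep

Derivation:
Hunk 1: at line 1 remove [iea] add [tle,qot,exffi] -> 8 lines: oig tle qot exffi kzf sskzo sadt gea
Hunk 2: at line 1 remove [qot,exffi,kzf] add [odkbm,ppz] -> 7 lines: oig tle odkbm ppz sskzo sadt gea
Hunk 3: at line 1 remove [odkbm,ppz] add [idtv,rpeye] -> 7 lines: oig tle idtv rpeye sskzo sadt gea
Hunk 4: at line 1 remove [tle] add [qep] -> 7 lines: oig qep idtv rpeye sskzo sadt gea
Final line 2: qep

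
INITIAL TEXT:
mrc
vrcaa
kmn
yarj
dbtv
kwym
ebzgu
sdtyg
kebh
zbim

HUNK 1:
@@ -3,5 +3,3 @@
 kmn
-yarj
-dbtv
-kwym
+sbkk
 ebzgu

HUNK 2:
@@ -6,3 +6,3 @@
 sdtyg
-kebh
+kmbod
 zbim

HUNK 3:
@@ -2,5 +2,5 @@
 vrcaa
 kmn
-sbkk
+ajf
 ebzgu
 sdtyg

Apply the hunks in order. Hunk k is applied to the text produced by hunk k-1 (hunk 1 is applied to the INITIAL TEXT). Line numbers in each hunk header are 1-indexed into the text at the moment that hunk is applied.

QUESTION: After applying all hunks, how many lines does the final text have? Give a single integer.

Answer: 8

Derivation:
Hunk 1: at line 3 remove [yarj,dbtv,kwym] add [sbkk] -> 8 lines: mrc vrcaa kmn sbkk ebzgu sdtyg kebh zbim
Hunk 2: at line 6 remove [kebh] add [kmbod] -> 8 lines: mrc vrcaa kmn sbkk ebzgu sdtyg kmbod zbim
Hunk 3: at line 2 remove [sbkk] add [ajf] -> 8 lines: mrc vrcaa kmn ajf ebzgu sdtyg kmbod zbim
Final line count: 8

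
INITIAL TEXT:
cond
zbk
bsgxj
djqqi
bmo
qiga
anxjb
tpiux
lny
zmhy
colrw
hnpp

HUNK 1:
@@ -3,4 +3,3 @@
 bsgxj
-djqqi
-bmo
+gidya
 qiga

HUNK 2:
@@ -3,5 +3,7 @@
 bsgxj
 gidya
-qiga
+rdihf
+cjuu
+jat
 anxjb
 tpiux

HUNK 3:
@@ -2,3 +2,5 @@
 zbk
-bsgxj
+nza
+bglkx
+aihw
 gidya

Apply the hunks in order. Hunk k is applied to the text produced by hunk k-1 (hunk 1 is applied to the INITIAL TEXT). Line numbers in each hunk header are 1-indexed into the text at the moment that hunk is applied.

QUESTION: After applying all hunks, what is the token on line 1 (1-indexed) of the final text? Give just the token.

Hunk 1: at line 3 remove [djqqi,bmo] add [gidya] -> 11 lines: cond zbk bsgxj gidya qiga anxjb tpiux lny zmhy colrw hnpp
Hunk 2: at line 3 remove [qiga] add [rdihf,cjuu,jat] -> 13 lines: cond zbk bsgxj gidya rdihf cjuu jat anxjb tpiux lny zmhy colrw hnpp
Hunk 3: at line 2 remove [bsgxj] add [nza,bglkx,aihw] -> 15 lines: cond zbk nza bglkx aihw gidya rdihf cjuu jat anxjb tpiux lny zmhy colrw hnpp
Final line 1: cond

Answer: cond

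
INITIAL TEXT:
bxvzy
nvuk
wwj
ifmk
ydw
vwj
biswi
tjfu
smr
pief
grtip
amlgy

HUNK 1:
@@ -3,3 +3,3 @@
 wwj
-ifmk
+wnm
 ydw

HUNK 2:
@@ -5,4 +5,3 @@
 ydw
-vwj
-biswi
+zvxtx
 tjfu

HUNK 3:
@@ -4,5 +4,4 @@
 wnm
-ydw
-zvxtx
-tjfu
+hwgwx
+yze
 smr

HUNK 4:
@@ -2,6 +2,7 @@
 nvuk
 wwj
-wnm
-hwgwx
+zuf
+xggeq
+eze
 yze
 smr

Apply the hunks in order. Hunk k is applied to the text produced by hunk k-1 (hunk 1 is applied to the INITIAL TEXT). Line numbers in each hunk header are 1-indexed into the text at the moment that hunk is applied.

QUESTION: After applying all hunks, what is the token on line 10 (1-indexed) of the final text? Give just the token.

Answer: grtip

Derivation:
Hunk 1: at line 3 remove [ifmk] add [wnm] -> 12 lines: bxvzy nvuk wwj wnm ydw vwj biswi tjfu smr pief grtip amlgy
Hunk 2: at line 5 remove [vwj,biswi] add [zvxtx] -> 11 lines: bxvzy nvuk wwj wnm ydw zvxtx tjfu smr pief grtip amlgy
Hunk 3: at line 4 remove [ydw,zvxtx,tjfu] add [hwgwx,yze] -> 10 lines: bxvzy nvuk wwj wnm hwgwx yze smr pief grtip amlgy
Hunk 4: at line 2 remove [wnm,hwgwx] add [zuf,xggeq,eze] -> 11 lines: bxvzy nvuk wwj zuf xggeq eze yze smr pief grtip amlgy
Final line 10: grtip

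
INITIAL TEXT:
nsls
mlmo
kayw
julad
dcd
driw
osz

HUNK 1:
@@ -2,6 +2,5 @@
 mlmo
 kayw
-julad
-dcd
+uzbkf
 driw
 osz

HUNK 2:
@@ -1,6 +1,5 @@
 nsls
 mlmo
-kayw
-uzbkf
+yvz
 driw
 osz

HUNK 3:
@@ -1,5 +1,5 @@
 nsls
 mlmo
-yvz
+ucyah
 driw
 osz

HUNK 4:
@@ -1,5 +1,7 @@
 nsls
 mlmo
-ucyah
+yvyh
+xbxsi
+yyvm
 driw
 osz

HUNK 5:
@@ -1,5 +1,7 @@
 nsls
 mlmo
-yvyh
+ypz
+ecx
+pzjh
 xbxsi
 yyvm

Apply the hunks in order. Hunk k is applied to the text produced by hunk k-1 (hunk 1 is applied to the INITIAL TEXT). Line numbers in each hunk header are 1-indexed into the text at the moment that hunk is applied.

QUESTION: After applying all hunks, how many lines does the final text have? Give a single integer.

Answer: 9

Derivation:
Hunk 1: at line 2 remove [julad,dcd] add [uzbkf] -> 6 lines: nsls mlmo kayw uzbkf driw osz
Hunk 2: at line 1 remove [kayw,uzbkf] add [yvz] -> 5 lines: nsls mlmo yvz driw osz
Hunk 3: at line 1 remove [yvz] add [ucyah] -> 5 lines: nsls mlmo ucyah driw osz
Hunk 4: at line 1 remove [ucyah] add [yvyh,xbxsi,yyvm] -> 7 lines: nsls mlmo yvyh xbxsi yyvm driw osz
Hunk 5: at line 1 remove [yvyh] add [ypz,ecx,pzjh] -> 9 lines: nsls mlmo ypz ecx pzjh xbxsi yyvm driw osz
Final line count: 9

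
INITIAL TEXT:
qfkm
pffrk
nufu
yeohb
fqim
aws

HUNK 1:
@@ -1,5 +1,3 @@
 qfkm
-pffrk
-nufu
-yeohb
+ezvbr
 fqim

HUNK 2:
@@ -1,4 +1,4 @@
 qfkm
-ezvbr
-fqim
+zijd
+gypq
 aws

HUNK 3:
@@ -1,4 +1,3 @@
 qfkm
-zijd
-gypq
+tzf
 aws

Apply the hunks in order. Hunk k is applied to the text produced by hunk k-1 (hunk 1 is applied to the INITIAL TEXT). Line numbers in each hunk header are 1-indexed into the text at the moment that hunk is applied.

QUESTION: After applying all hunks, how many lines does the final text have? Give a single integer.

Answer: 3

Derivation:
Hunk 1: at line 1 remove [pffrk,nufu,yeohb] add [ezvbr] -> 4 lines: qfkm ezvbr fqim aws
Hunk 2: at line 1 remove [ezvbr,fqim] add [zijd,gypq] -> 4 lines: qfkm zijd gypq aws
Hunk 3: at line 1 remove [zijd,gypq] add [tzf] -> 3 lines: qfkm tzf aws
Final line count: 3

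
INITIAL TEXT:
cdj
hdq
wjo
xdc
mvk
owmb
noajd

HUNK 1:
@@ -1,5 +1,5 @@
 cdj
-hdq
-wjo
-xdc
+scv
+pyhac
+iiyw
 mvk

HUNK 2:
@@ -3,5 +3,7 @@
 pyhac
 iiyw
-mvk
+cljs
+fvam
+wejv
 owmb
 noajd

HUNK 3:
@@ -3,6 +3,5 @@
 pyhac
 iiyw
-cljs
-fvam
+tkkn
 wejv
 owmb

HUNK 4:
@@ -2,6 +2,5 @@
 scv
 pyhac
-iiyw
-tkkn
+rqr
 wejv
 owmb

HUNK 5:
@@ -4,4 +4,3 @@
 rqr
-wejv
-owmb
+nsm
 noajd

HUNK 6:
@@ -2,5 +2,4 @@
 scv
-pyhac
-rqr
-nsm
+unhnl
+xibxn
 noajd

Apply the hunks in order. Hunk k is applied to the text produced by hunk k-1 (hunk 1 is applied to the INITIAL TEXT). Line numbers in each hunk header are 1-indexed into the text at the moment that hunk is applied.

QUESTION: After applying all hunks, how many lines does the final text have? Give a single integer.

Answer: 5

Derivation:
Hunk 1: at line 1 remove [hdq,wjo,xdc] add [scv,pyhac,iiyw] -> 7 lines: cdj scv pyhac iiyw mvk owmb noajd
Hunk 2: at line 3 remove [mvk] add [cljs,fvam,wejv] -> 9 lines: cdj scv pyhac iiyw cljs fvam wejv owmb noajd
Hunk 3: at line 3 remove [cljs,fvam] add [tkkn] -> 8 lines: cdj scv pyhac iiyw tkkn wejv owmb noajd
Hunk 4: at line 2 remove [iiyw,tkkn] add [rqr] -> 7 lines: cdj scv pyhac rqr wejv owmb noajd
Hunk 5: at line 4 remove [wejv,owmb] add [nsm] -> 6 lines: cdj scv pyhac rqr nsm noajd
Hunk 6: at line 2 remove [pyhac,rqr,nsm] add [unhnl,xibxn] -> 5 lines: cdj scv unhnl xibxn noajd
Final line count: 5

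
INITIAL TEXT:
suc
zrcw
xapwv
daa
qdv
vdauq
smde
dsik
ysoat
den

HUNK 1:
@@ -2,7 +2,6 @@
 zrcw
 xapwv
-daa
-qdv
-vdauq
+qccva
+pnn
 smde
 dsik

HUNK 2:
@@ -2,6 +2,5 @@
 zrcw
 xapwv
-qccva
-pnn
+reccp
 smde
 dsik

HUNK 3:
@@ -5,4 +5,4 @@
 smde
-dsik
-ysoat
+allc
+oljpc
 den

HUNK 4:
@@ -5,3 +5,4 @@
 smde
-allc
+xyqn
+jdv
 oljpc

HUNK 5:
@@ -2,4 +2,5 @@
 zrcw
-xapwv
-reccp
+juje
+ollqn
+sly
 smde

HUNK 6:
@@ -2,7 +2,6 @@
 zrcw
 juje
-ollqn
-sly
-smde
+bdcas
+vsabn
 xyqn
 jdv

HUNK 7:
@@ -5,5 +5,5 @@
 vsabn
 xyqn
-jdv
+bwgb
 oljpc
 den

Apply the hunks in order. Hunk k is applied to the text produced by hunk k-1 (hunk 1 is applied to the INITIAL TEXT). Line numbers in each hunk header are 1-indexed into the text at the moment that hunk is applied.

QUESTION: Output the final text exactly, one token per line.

Hunk 1: at line 2 remove [daa,qdv,vdauq] add [qccva,pnn] -> 9 lines: suc zrcw xapwv qccva pnn smde dsik ysoat den
Hunk 2: at line 2 remove [qccva,pnn] add [reccp] -> 8 lines: suc zrcw xapwv reccp smde dsik ysoat den
Hunk 3: at line 5 remove [dsik,ysoat] add [allc,oljpc] -> 8 lines: suc zrcw xapwv reccp smde allc oljpc den
Hunk 4: at line 5 remove [allc] add [xyqn,jdv] -> 9 lines: suc zrcw xapwv reccp smde xyqn jdv oljpc den
Hunk 5: at line 2 remove [xapwv,reccp] add [juje,ollqn,sly] -> 10 lines: suc zrcw juje ollqn sly smde xyqn jdv oljpc den
Hunk 6: at line 2 remove [ollqn,sly,smde] add [bdcas,vsabn] -> 9 lines: suc zrcw juje bdcas vsabn xyqn jdv oljpc den
Hunk 7: at line 5 remove [jdv] add [bwgb] -> 9 lines: suc zrcw juje bdcas vsabn xyqn bwgb oljpc den

Answer: suc
zrcw
juje
bdcas
vsabn
xyqn
bwgb
oljpc
den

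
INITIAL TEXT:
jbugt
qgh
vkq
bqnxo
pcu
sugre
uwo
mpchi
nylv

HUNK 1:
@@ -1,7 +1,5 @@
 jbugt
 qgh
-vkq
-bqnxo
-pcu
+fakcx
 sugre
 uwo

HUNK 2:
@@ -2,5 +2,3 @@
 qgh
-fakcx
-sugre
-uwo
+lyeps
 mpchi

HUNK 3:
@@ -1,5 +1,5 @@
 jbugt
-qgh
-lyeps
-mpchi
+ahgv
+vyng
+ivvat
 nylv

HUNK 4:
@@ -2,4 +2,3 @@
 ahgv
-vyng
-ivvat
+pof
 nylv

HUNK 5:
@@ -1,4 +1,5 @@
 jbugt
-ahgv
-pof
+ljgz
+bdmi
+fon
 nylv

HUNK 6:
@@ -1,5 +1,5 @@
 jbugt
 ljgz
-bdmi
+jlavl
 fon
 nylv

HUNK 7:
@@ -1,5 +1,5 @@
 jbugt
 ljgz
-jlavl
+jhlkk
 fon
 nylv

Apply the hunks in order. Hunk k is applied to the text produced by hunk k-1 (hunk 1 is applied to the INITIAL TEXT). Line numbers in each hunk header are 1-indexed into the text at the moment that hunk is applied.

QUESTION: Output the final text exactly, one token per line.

Answer: jbugt
ljgz
jhlkk
fon
nylv

Derivation:
Hunk 1: at line 1 remove [vkq,bqnxo,pcu] add [fakcx] -> 7 lines: jbugt qgh fakcx sugre uwo mpchi nylv
Hunk 2: at line 2 remove [fakcx,sugre,uwo] add [lyeps] -> 5 lines: jbugt qgh lyeps mpchi nylv
Hunk 3: at line 1 remove [qgh,lyeps,mpchi] add [ahgv,vyng,ivvat] -> 5 lines: jbugt ahgv vyng ivvat nylv
Hunk 4: at line 2 remove [vyng,ivvat] add [pof] -> 4 lines: jbugt ahgv pof nylv
Hunk 5: at line 1 remove [ahgv,pof] add [ljgz,bdmi,fon] -> 5 lines: jbugt ljgz bdmi fon nylv
Hunk 6: at line 1 remove [bdmi] add [jlavl] -> 5 lines: jbugt ljgz jlavl fon nylv
Hunk 7: at line 1 remove [jlavl] add [jhlkk] -> 5 lines: jbugt ljgz jhlkk fon nylv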